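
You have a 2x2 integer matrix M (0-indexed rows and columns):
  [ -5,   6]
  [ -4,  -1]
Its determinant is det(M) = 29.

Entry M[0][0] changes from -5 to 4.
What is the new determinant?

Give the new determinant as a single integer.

Answer: 20

Derivation:
det is linear in row 0: changing M[0][0] by delta changes det by delta * cofactor(0,0).
Cofactor C_00 = (-1)^(0+0) * minor(0,0) = -1
Entry delta = 4 - -5 = 9
Det delta = 9 * -1 = -9
New det = 29 + -9 = 20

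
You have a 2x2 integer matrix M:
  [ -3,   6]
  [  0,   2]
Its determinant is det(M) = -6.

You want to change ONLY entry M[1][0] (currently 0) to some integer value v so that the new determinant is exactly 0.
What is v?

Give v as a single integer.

det is linear in entry M[1][0]: det = old_det + (v - 0) * C_10
Cofactor C_10 = -6
Want det = 0: -6 + (v - 0) * -6 = 0
  (v - 0) = 6 / -6 = -1
  v = 0 + (-1) = -1

Answer: -1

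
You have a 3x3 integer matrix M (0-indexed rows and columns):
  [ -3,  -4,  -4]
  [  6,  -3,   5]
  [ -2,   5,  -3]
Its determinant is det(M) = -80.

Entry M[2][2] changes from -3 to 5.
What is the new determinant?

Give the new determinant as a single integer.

Answer: 184

Derivation:
det is linear in row 2: changing M[2][2] by delta changes det by delta * cofactor(2,2).
Cofactor C_22 = (-1)^(2+2) * minor(2,2) = 33
Entry delta = 5 - -3 = 8
Det delta = 8 * 33 = 264
New det = -80 + 264 = 184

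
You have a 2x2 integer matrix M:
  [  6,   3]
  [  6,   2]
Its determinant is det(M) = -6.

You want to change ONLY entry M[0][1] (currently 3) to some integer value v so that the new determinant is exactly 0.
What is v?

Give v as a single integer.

det is linear in entry M[0][1]: det = old_det + (v - 3) * C_01
Cofactor C_01 = -6
Want det = 0: -6 + (v - 3) * -6 = 0
  (v - 3) = 6 / -6 = -1
  v = 3 + (-1) = 2

Answer: 2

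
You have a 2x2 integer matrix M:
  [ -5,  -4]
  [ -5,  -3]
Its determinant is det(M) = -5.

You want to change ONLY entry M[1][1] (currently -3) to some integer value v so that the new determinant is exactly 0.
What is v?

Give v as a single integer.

Answer: -4

Derivation:
det is linear in entry M[1][1]: det = old_det + (v - -3) * C_11
Cofactor C_11 = -5
Want det = 0: -5 + (v - -3) * -5 = 0
  (v - -3) = 5 / -5 = -1
  v = -3 + (-1) = -4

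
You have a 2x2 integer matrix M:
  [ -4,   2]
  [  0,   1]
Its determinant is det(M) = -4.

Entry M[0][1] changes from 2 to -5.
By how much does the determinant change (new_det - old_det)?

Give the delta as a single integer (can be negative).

Answer: 0

Derivation:
Cofactor C_01 = 0
Entry delta = -5 - 2 = -7
Det delta = entry_delta * cofactor = -7 * 0 = 0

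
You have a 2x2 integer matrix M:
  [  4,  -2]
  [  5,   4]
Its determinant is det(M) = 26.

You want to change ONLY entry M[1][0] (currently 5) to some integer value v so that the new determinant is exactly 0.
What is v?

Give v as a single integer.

Answer: -8

Derivation:
det is linear in entry M[1][0]: det = old_det + (v - 5) * C_10
Cofactor C_10 = 2
Want det = 0: 26 + (v - 5) * 2 = 0
  (v - 5) = -26 / 2 = -13
  v = 5 + (-13) = -8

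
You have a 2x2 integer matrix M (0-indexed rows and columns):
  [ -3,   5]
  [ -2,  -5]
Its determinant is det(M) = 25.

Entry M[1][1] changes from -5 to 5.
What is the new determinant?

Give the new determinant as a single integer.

det is linear in row 1: changing M[1][1] by delta changes det by delta * cofactor(1,1).
Cofactor C_11 = (-1)^(1+1) * minor(1,1) = -3
Entry delta = 5 - -5 = 10
Det delta = 10 * -3 = -30
New det = 25 + -30 = -5

Answer: -5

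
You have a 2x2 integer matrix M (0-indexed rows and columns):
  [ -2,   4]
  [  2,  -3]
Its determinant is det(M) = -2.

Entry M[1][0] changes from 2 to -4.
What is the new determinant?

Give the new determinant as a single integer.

det is linear in row 1: changing M[1][0] by delta changes det by delta * cofactor(1,0).
Cofactor C_10 = (-1)^(1+0) * minor(1,0) = -4
Entry delta = -4 - 2 = -6
Det delta = -6 * -4 = 24
New det = -2 + 24 = 22

Answer: 22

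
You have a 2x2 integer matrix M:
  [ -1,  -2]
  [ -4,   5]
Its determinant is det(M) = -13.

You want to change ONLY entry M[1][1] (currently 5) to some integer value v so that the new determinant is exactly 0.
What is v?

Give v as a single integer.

det is linear in entry M[1][1]: det = old_det + (v - 5) * C_11
Cofactor C_11 = -1
Want det = 0: -13 + (v - 5) * -1 = 0
  (v - 5) = 13 / -1 = -13
  v = 5 + (-13) = -8

Answer: -8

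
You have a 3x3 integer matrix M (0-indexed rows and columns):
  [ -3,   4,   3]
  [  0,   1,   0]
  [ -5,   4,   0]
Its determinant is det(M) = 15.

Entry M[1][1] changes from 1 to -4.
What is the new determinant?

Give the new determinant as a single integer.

det is linear in row 1: changing M[1][1] by delta changes det by delta * cofactor(1,1).
Cofactor C_11 = (-1)^(1+1) * minor(1,1) = 15
Entry delta = -4 - 1 = -5
Det delta = -5 * 15 = -75
New det = 15 + -75 = -60

Answer: -60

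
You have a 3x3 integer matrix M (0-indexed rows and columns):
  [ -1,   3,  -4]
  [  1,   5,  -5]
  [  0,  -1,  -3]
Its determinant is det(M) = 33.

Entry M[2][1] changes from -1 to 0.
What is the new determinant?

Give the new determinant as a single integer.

det is linear in row 2: changing M[2][1] by delta changes det by delta * cofactor(2,1).
Cofactor C_21 = (-1)^(2+1) * minor(2,1) = -9
Entry delta = 0 - -1 = 1
Det delta = 1 * -9 = -9
New det = 33 + -9 = 24

Answer: 24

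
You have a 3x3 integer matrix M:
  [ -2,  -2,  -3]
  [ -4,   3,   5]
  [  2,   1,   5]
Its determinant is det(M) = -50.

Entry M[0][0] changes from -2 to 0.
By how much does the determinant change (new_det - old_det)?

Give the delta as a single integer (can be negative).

Cofactor C_00 = 10
Entry delta = 0 - -2 = 2
Det delta = entry_delta * cofactor = 2 * 10 = 20

Answer: 20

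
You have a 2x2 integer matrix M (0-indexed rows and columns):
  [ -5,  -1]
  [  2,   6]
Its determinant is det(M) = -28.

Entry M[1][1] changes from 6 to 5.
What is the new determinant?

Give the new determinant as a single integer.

det is linear in row 1: changing M[1][1] by delta changes det by delta * cofactor(1,1).
Cofactor C_11 = (-1)^(1+1) * minor(1,1) = -5
Entry delta = 5 - 6 = -1
Det delta = -1 * -5 = 5
New det = -28 + 5 = -23

Answer: -23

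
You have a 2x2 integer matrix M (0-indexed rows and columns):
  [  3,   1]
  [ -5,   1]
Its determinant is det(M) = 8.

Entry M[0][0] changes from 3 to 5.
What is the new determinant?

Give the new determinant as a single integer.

det is linear in row 0: changing M[0][0] by delta changes det by delta * cofactor(0,0).
Cofactor C_00 = (-1)^(0+0) * minor(0,0) = 1
Entry delta = 5 - 3 = 2
Det delta = 2 * 1 = 2
New det = 8 + 2 = 10

Answer: 10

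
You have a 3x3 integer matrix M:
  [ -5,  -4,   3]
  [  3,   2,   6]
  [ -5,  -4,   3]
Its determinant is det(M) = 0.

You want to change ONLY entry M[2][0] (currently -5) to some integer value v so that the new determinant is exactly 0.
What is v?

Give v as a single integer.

Answer: -5

Derivation:
det is linear in entry M[2][0]: det = old_det + (v - -5) * C_20
Cofactor C_20 = -30
Want det = 0: 0 + (v - -5) * -30 = 0
  (v - -5) = 0 / -30 = 0
  v = -5 + (0) = -5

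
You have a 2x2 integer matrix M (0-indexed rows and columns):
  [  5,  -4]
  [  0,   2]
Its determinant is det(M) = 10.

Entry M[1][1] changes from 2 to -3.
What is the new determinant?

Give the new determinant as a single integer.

det is linear in row 1: changing M[1][1] by delta changes det by delta * cofactor(1,1).
Cofactor C_11 = (-1)^(1+1) * minor(1,1) = 5
Entry delta = -3 - 2 = -5
Det delta = -5 * 5 = -25
New det = 10 + -25 = -15

Answer: -15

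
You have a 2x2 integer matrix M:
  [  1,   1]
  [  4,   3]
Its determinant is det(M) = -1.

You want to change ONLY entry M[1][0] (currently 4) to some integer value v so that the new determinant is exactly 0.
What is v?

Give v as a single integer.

det is linear in entry M[1][0]: det = old_det + (v - 4) * C_10
Cofactor C_10 = -1
Want det = 0: -1 + (v - 4) * -1 = 0
  (v - 4) = 1 / -1 = -1
  v = 4 + (-1) = 3

Answer: 3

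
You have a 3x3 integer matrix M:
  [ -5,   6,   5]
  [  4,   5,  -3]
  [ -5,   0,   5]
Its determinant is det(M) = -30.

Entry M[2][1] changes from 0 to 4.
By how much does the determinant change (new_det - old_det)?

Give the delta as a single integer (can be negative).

Cofactor C_21 = 5
Entry delta = 4 - 0 = 4
Det delta = entry_delta * cofactor = 4 * 5 = 20

Answer: 20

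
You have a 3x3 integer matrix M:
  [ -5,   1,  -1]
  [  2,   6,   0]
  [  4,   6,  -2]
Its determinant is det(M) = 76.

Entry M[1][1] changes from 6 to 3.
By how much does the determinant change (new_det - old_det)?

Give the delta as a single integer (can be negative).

Cofactor C_11 = 14
Entry delta = 3 - 6 = -3
Det delta = entry_delta * cofactor = -3 * 14 = -42

Answer: -42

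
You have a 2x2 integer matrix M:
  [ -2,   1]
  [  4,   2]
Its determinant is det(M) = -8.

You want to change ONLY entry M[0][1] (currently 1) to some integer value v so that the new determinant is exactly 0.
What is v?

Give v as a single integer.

det is linear in entry M[0][1]: det = old_det + (v - 1) * C_01
Cofactor C_01 = -4
Want det = 0: -8 + (v - 1) * -4 = 0
  (v - 1) = 8 / -4 = -2
  v = 1 + (-2) = -1

Answer: -1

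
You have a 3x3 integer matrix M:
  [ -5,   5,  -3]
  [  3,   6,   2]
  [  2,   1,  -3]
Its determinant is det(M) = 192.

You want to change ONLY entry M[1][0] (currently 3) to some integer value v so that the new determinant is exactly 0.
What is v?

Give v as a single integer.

det is linear in entry M[1][0]: det = old_det + (v - 3) * C_10
Cofactor C_10 = 12
Want det = 0: 192 + (v - 3) * 12 = 0
  (v - 3) = -192 / 12 = -16
  v = 3 + (-16) = -13

Answer: -13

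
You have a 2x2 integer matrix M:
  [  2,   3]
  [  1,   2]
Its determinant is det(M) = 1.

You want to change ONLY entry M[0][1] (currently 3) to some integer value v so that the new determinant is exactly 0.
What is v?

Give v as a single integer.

Answer: 4

Derivation:
det is linear in entry M[0][1]: det = old_det + (v - 3) * C_01
Cofactor C_01 = -1
Want det = 0: 1 + (v - 3) * -1 = 0
  (v - 3) = -1 / -1 = 1
  v = 3 + (1) = 4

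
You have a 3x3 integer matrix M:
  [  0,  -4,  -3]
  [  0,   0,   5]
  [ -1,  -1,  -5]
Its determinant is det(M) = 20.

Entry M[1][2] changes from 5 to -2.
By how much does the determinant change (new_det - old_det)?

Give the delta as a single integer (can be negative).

Answer: -28

Derivation:
Cofactor C_12 = 4
Entry delta = -2 - 5 = -7
Det delta = entry_delta * cofactor = -7 * 4 = -28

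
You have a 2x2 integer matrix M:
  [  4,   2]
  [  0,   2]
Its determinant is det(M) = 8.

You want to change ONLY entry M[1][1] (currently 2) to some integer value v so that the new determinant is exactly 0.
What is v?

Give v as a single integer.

Answer: 0

Derivation:
det is linear in entry M[1][1]: det = old_det + (v - 2) * C_11
Cofactor C_11 = 4
Want det = 0: 8 + (v - 2) * 4 = 0
  (v - 2) = -8 / 4 = -2
  v = 2 + (-2) = 0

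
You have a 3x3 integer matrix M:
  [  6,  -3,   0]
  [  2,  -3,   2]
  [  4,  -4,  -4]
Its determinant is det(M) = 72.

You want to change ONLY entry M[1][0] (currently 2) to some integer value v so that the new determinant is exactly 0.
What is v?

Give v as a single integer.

det is linear in entry M[1][0]: det = old_det + (v - 2) * C_10
Cofactor C_10 = -12
Want det = 0: 72 + (v - 2) * -12 = 0
  (v - 2) = -72 / -12 = 6
  v = 2 + (6) = 8

Answer: 8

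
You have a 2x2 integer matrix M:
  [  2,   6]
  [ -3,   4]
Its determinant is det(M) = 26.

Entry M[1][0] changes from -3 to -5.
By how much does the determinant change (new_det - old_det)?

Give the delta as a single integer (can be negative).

Answer: 12

Derivation:
Cofactor C_10 = -6
Entry delta = -5 - -3 = -2
Det delta = entry_delta * cofactor = -2 * -6 = 12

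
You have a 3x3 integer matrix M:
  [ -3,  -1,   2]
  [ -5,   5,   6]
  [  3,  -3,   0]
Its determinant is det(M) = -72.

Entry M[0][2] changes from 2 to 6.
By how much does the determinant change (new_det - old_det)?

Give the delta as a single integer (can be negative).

Answer: 0

Derivation:
Cofactor C_02 = 0
Entry delta = 6 - 2 = 4
Det delta = entry_delta * cofactor = 4 * 0 = 0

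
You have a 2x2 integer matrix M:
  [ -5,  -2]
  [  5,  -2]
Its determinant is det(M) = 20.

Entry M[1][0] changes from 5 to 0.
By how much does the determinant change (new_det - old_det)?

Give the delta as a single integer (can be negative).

Cofactor C_10 = 2
Entry delta = 0 - 5 = -5
Det delta = entry_delta * cofactor = -5 * 2 = -10

Answer: -10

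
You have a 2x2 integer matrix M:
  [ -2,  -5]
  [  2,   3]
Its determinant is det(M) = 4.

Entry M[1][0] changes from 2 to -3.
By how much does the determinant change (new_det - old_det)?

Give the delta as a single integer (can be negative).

Cofactor C_10 = 5
Entry delta = -3 - 2 = -5
Det delta = entry_delta * cofactor = -5 * 5 = -25

Answer: -25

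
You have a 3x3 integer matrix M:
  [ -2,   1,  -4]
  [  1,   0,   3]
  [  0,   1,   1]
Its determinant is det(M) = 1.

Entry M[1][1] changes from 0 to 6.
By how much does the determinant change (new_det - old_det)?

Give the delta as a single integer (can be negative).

Cofactor C_11 = -2
Entry delta = 6 - 0 = 6
Det delta = entry_delta * cofactor = 6 * -2 = -12

Answer: -12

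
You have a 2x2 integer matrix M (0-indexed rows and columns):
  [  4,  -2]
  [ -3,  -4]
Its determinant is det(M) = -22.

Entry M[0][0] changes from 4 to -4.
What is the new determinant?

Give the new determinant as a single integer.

det is linear in row 0: changing M[0][0] by delta changes det by delta * cofactor(0,0).
Cofactor C_00 = (-1)^(0+0) * minor(0,0) = -4
Entry delta = -4 - 4 = -8
Det delta = -8 * -4 = 32
New det = -22 + 32 = 10

Answer: 10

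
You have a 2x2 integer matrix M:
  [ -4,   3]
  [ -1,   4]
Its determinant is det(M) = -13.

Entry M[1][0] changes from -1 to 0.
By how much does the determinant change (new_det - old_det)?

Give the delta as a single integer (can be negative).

Answer: -3

Derivation:
Cofactor C_10 = -3
Entry delta = 0 - -1 = 1
Det delta = entry_delta * cofactor = 1 * -3 = -3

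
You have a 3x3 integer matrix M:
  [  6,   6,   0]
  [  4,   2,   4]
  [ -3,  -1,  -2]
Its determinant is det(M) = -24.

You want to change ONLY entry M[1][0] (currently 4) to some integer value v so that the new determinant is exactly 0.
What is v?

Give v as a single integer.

Answer: 6

Derivation:
det is linear in entry M[1][0]: det = old_det + (v - 4) * C_10
Cofactor C_10 = 12
Want det = 0: -24 + (v - 4) * 12 = 0
  (v - 4) = 24 / 12 = 2
  v = 4 + (2) = 6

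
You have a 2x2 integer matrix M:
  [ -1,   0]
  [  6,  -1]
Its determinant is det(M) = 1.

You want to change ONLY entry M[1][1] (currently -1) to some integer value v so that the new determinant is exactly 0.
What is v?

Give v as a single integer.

Answer: 0

Derivation:
det is linear in entry M[1][1]: det = old_det + (v - -1) * C_11
Cofactor C_11 = -1
Want det = 0: 1 + (v - -1) * -1 = 0
  (v - -1) = -1 / -1 = 1
  v = -1 + (1) = 0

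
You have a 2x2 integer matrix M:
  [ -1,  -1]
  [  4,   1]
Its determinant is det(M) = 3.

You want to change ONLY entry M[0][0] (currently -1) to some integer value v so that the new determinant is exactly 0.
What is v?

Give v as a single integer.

det is linear in entry M[0][0]: det = old_det + (v - -1) * C_00
Cofactor C_00 = 1
Want det = 0: 3 + (v - -1) * 1 = 0
  (v - -1) = -3 / 1 = -3
  v = -1 + (-3) = -4

Answer: -4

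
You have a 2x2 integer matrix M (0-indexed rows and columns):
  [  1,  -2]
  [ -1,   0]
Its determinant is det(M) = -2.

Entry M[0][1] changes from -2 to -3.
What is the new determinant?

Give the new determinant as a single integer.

Answer: -3

Derivation:
det is linear in row 0: changing M[0][1] by delta changes det by delta * cofactor(0,1).
Cofactor C_01 = (-1)^(0+1) * minor(0,1) = 1
Entry delta = -3 - -2 = -1
Det delta = -1 * 1 = -1
New det = -2 + -1 = -3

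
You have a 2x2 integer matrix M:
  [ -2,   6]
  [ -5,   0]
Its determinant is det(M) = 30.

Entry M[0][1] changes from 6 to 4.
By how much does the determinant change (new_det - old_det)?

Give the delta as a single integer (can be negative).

Answer: -10

Derivation:
Cofactor C_01 = 5
Entry delta = 4 - 6 = -2
Det delta = entry_delta * cofactor = -2 * 5 = -10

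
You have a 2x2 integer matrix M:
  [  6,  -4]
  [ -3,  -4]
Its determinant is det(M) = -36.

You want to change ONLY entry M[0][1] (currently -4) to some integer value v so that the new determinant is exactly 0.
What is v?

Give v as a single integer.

det is linear in entry M[0][1]: det = old_det + (v - -4) * C_01
Cofactor C_01 = 3
Want det = 0: -36 + (v - -4) * 3 = 0
  (v - -4) = 36 / 3 = 12
  v = -4 + (12) = 8

Answer: 8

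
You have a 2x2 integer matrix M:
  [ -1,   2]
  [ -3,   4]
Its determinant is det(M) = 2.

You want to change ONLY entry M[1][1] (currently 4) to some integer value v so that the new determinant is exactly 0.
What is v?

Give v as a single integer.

Answer: 6

Derivation:
det is linear in entry M[1][1]: det = old_det + (v - 4) * C_11
Cofactor C_11 = -1
Want det = 0: 2 + (v - 4) * -1 = 0
  (v - 4) = -2 / -1 = 2
  v = 4 + (2) = 6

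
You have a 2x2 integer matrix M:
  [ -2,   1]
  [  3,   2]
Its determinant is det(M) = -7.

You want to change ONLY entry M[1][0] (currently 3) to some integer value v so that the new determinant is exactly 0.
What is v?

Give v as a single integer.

det is linear in entry M[1][0]: det = old_det + (v - 3) * C_10
Cofactor C_10 = -1
Want det = 0: -7 + (v - 3) * -1 = 0
  (v - 3) = 7 / -1 = -7
  v = 3 + (-7) = -4

Answer: -4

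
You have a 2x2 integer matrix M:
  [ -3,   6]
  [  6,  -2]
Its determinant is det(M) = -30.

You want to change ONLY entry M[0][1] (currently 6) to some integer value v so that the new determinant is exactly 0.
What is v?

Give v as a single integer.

Answer: 1

Derivation:
det is linear in entry M[0][1]: det = old_det + (v - 6) * C_01
Cofactor C_01 = -6
Want det = 0: -30 + (v - 6) * -6 = 0
  (v - 6) = 30 / -6 = -5
  v = 6 + (-5) = 1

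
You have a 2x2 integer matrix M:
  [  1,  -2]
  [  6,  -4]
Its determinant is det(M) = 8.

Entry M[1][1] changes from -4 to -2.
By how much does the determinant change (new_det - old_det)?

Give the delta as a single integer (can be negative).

Cofactor C_11 = 1
Entry delta = -2 - -4 = 2
Det delta = entry_delta * cofactor = 2 * 1 = 2

Answer: 2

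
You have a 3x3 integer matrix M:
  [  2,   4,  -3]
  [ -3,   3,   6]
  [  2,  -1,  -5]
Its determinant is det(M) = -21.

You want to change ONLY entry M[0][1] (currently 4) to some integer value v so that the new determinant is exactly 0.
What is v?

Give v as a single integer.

det is linear in entry M[0][1]: det = old_det + (v - 4) * C_01
Cofactor C_01 = -3
Want det = 0: -21 + (v - 4) * -3 = 0
  (v - 4) = 21 / -3 = -7
  v = 4 + (-7) = -3

Answer: -3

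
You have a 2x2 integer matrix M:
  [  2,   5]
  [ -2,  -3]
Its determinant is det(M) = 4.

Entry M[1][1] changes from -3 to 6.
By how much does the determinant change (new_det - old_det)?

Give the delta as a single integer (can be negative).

Answer: 18

Derivation:
Cofactor C_11 = 2
Entry delta = 6 - -3 = 9
Det delta = entry_delta * cofactor = 9 * 2 = 18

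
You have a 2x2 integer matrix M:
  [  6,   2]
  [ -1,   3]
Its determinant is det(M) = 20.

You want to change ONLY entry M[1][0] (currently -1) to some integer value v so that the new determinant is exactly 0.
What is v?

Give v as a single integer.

Answer: 9

Derivation:
det is linear in entry M[1][0]: det = old_det + (v - -1) * C_10
Cofactor C_10 = -2
Want det = 0: 20 + (v - -1) * -2 = 0
  (v - -1) = -20 / -2 = 10
  v = -1 + (10) = 9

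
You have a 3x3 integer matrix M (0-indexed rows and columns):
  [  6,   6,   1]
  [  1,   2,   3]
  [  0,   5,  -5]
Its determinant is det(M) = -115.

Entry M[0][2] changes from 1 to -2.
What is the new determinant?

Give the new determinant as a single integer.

Answer: -130

Derivation:
det is linear in row 0: changing M[0][2] by delta changes det by delta * cofactor(0,2).
Cofactor C_02 = (-1)^(0+2) * minor(0,2) = 5
Entry delta = -2 - 1 = -3
Det delta = -3 * 5 = -15
New det = -115 + -15 = -130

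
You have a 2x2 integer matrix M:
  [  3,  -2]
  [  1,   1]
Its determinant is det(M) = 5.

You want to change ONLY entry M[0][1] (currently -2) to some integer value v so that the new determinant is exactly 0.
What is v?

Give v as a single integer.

Answer: 3

Derivation:
det is linear in entry M[0][1]: det = old_det + (v - -2) * C_01
Cofactor C_01 = -1
Want det = 0: 5 + (v - -2) * -1 = 0
  (v - -2) = -5 / -1 = 5
  v = -2 + (5) = 3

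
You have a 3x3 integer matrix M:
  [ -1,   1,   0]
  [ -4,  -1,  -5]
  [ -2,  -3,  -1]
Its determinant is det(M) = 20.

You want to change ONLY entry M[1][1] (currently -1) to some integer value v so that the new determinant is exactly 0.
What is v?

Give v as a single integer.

det is linear in entry M[1][1]: det = old_det + (v - -1) * C_11
Cofactor C_11 = 1
Want det = 0: 20 + (v - -1) * 1 = 0
  (v - -1) = -20 / 1 = -20
  v = -1 + (-20) = -21

Answer: -21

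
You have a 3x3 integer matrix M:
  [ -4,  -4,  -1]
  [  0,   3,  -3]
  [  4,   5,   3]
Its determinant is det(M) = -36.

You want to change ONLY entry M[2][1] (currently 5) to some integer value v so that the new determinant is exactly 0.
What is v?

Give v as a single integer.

det is linear in entry M[2][1]: det = old_det + (v - 5) * C_21
Cofactor C_21 = -12
Want det = 0: -36 + (v - 5) * -12 = 0
  (v - 5) = 36 / -12 = -3
  v = 5 + (-3) = 2

Answer: 2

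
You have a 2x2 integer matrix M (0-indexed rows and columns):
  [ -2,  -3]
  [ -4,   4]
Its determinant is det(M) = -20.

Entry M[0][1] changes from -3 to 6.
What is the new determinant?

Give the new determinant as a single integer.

det is linear in row 0: changing M[0][1] by delta changes det by delta * cofactor(0,1).
Cofactor C_01 = (-1)^(0+1) * minor(0,1) = 4
Entry delta = 6 - -3 = 9
Det delta = 9 * 4 = 36
New det = -20 + 36 = 16

Answer: 16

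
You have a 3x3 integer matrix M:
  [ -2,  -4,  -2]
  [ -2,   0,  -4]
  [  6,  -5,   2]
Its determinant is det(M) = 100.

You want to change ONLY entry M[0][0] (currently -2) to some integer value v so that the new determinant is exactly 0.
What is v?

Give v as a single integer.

Answer: 3

Derivation:
det is linear in entry M[0][0]: det = old_det + (v - -2) * C_00
Cofactor C_00 = -20
Want det = 0: 100 + (v - -2) * -20 = 0
  (v - -2) = -100 / -20 = 5
  v = -2 + (5) = 3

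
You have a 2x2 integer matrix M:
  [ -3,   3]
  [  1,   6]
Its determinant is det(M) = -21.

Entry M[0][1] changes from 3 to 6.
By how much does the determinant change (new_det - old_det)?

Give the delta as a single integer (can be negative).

Answer: -3

Derivation:
Cofactor C_01 = -1
Entry delta = 6 - 3 = 3
Det delta = entry_delta * cofactor = 3 * -1 = -3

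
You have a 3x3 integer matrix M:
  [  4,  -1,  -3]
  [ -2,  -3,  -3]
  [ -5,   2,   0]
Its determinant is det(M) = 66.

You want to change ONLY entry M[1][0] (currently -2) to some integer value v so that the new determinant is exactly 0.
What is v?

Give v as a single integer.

Answer: 9

Derivation:
det is linear in entry M[1][0]: det = old_det + (v - -2) * C_10
Cofactor C_10 = -6
Want det = 0: 66 + (v - -2) * -6 = 0
  (v - -2) = -66 / -6 = 11
  v = -2 + (11) = 9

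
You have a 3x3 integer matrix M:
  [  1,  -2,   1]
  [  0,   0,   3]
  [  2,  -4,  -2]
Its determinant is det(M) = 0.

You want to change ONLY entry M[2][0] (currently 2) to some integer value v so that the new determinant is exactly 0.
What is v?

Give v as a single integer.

Answer: 2

Derivation:
det is linear in entry M[2][0]: det = old_det + (v - 2) * C_20
Cofactor C_20 = -6
Want det = 0: 0 + (v - 2) * -6 = 0
  (v - 2) = 0 / -6 = 0
  v = 2 + (0) = 2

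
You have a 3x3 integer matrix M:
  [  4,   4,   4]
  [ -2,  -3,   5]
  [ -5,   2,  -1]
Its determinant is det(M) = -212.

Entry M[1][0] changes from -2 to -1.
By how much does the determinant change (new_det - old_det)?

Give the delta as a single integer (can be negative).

Cofactor C_10 = 12
Entry delta = -1 - -2 = 1
Det delta = entry_delta * cofactor = 1 * 12 = 12

Answer: 12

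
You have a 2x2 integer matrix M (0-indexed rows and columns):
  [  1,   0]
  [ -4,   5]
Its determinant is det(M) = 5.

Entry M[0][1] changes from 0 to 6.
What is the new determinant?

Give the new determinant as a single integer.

det is linear in row 0: changing M[0][1] by delta changes det by delta * cofactor(0,1).
Cofactor C_01 = (-1)^(0+1) * minor(0,1) = 4
Entry delta = 6 - 0 = 6
Det delta = 6 * 4 = 24
New det = 5 + 24 = 29

Answer: 29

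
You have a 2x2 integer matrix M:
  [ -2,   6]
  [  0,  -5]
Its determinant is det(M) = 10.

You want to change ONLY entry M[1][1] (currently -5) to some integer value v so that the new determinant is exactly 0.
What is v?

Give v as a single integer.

Answer: 0

Derivation:
det is linear in entry M[1][1]: det = old_det + (v - -5) * C_11
Cofactor C_11 = -2
Want det = 0: 10 + (v - -5) * -2 = 0
  (v - -5) = -10 / -2 = 5
  v = -5 + (5) = 0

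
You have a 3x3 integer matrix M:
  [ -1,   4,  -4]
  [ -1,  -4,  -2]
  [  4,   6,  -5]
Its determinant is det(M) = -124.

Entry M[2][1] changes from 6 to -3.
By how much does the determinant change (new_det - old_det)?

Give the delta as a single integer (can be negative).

Answer: -18

Derivation:
Cofactor C_21 = 2
Entry delta = -3 - 6 = -9
Det delta = entry_delta * cofactor = -9 * 2 = -18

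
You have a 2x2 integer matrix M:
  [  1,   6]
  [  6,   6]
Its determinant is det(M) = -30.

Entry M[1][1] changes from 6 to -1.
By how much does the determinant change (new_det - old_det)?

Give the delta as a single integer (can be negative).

Answer: -7

Derivation:
Cofactor C_11 = 1
Entry delta = -1 - 6 = -7
Det delta = entry_delta * cofactor = -7 * 1 = -7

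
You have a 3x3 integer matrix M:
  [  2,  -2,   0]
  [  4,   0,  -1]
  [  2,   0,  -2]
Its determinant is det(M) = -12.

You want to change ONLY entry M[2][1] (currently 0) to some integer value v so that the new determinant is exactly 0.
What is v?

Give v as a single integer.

Answer: 6

Derivation:
det is linear in entry M[2][1]: det = old_det + (v - 0) * C_21
Cofactor C_21 = 2
Want det = 0: -12 + (v - 0) * 2 = 0
  (v - 0) = 12 / 2 = 6
  v = 0 + (6) = 6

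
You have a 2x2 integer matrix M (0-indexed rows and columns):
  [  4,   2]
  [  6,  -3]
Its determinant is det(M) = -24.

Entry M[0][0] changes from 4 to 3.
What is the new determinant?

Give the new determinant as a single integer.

det is linear in row 0: changing M[0][0] by delta changes det by delta * cofactor(0,0).
Cofactor C_00 = (-1)^(0+0) * minor(0,0) = -3
Entry delta = 3 - 4 = -1
Det delta = -1 * -3 = 3
New det = -24 + 3 = -21

Answer: -21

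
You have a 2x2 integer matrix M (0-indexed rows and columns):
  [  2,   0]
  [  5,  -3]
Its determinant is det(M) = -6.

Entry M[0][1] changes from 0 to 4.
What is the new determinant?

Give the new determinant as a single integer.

Answer: -26

Derivation:
det is linear in row 0: changing M[0][1] by delta changes det by delta * cofactor(0,1).
Cofactor C_01 = (-1)^(0+1) * minor(0,1) = -5
Entry delta = 4 - 0 = 4
Det delta = 4 * -5 = -20
New det = -6 + -20 = -26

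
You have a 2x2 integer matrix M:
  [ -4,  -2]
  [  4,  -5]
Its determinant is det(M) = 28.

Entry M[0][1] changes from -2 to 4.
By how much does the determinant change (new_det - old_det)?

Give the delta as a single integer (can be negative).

Answer: -24

Derivation:
Cofactor C_01 = -4
Entry delta = 4 - -2 = 6
Det delta = entry_delta * cofactor = 6 * -4 = -24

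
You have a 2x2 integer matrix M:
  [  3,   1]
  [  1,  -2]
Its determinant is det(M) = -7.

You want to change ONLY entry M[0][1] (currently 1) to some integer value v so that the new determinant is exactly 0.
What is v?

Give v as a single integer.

Answer: -6

Derivation:
det is linear in entry M[0][1]: det = old_det + (v - 1) * C_01
Cofactor C_01 = -1
Want det = 0: -7 + (v - 1) * -1 = 0
  (v - 1) = 7 / -1 = -7
  v = 1 + (-7) = -6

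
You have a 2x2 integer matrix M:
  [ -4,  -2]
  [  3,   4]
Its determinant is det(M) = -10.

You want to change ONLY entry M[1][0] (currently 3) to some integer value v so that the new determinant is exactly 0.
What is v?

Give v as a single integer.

Answer: 8

Derivation:
det is linear in entry M[1][0]: det = old_det + (v - 3) * C_10
Cofactor C_10 = 2
Want det = 0: -10 + (v - 3) * 2 = 0
  (v - 3) = 10 / 2 = 5
  v = 3 + (5) = 8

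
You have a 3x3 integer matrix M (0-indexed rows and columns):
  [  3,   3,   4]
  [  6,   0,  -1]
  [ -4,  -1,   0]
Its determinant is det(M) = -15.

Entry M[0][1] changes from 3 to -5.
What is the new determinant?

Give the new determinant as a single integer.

det is linear in row 0: changing M[0][1] by delta changes det by delta * cofactor(0,1).
Cofactor C_01 = (-1)^(0+1) * minor(0,1) = 4
Entry delta = -5 - 3 = -8
Det delta = -8 * 4 = -32
New det = -15 + -32 = -47

Answer: -47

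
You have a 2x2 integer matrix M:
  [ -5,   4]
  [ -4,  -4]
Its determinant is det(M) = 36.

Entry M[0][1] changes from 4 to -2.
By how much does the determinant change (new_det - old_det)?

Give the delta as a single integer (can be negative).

Answer: -24

Derivation:
Cofactor C_01 = 4
Entry delta = -2 - 4 = -6
Det delta = entry_delta * cofactor = -6 * 4 = -24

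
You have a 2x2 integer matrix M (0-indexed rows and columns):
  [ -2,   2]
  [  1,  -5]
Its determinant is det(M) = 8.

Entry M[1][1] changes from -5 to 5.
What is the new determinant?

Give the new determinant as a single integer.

det is linear in row 1: changing M[1][1] by delta changes det by delta * cofactor(1,1).
Cofactor C_11 = (-1)^(1+1) * minor(1,1) = -2
Entry delta = 5 - -5 = 10
Det delta = 10 * -2 = -20
New det = 8 + -20 = -12

Answer: -12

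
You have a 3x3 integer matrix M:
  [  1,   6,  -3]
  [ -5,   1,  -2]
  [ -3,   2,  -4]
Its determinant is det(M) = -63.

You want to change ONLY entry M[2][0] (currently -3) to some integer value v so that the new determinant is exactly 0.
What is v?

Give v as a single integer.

det is linear in entry M[2][0]: det = old_det + (v - -3) * C_20
Cofactor C_20 = -9
Want det = 0: -63 + (v - -3) * -9 = 0
  (v - -3) = 63 / -9 = -7
  v = -3 + (-7) = -10

Answer: -10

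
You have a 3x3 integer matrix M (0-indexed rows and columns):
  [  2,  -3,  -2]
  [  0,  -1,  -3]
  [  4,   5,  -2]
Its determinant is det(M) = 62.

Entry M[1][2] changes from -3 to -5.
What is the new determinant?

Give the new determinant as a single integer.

Answer: 106

Derivation:
det is linear in row 1: changing M[1][2] by delta changes det by delta * cofactor(1,2).
Cofactor C_12 = (-1)^(1+2) * minor(1,2) = -22
Entry delta = -5 - -3 = -2
Det delta = -2 * -22 = 44
New det = 62 + 44 = 106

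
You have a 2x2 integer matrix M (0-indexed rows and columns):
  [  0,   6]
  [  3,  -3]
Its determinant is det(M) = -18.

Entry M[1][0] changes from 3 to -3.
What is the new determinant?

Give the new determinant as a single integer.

Answer: 18

Derivation:
det is linear in row 1: changing M[1][0] by delta changes det by delta * cofactor(1,0).
Cofactor C_10 = (-1)^(1+0) * minor(1,0) = -6
Entry delta = -3 - 3 = -6
Det delta = -6 * -6 = 36
New det = -18 + 36 = 18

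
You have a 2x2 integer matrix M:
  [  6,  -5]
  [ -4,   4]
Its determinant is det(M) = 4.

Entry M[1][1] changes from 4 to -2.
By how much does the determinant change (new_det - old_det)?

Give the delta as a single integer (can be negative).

Cofactor C_11 = 6
Entry delta = -2 - 4 = -6
Det delta = entry_delta * cofactor = -6 * 6 = -36

Answer: -36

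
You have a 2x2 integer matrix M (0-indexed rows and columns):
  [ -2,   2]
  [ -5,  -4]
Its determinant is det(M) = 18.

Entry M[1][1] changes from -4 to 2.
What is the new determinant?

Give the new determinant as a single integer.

Answer: 6

Derivation:
det is linear in row 1: changing M[1][1] by delta changes det by delta * cofactor(1,1).
Cofactor C_11 = (-1)^(1+1) * minor(1,1) = -2
Entry delta = 2 - -4 = 6
Det delta = 6 * -2 = -12
New det = 18 + -12 = 6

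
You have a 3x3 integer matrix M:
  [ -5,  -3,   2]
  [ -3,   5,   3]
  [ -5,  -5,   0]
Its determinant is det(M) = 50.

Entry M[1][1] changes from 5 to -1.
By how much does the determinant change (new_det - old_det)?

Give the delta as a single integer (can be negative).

Answer: -60

Derivation:
Cofactor C_11 = 10
Entry delta = -1 - 5 = -6
Det delta = entry_delta * cofactor = -6 * 10 = -60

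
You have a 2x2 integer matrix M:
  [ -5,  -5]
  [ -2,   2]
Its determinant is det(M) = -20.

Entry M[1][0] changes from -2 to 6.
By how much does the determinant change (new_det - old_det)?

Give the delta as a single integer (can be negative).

Answer: 40

Derivation:
Cofactor C_10 = 5
Entry delta = 6 - -2 = 8
Det delta = entry_delta * cofactor = 8 * 5 = 40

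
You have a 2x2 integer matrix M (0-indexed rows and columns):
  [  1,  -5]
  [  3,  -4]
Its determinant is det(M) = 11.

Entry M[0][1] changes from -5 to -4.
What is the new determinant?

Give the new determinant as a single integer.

det is linear in row 0: changing M[0][1] by delta changes det by delta * cofactor(0,1).
Cofactor C_01 = (-1)^(0+1) * minor(0,1) = -3
Entry delta = -4 - -5 = 1
Det delta = 1 * -3 = -3
New det = 11 + -3 = 8

Answer: 8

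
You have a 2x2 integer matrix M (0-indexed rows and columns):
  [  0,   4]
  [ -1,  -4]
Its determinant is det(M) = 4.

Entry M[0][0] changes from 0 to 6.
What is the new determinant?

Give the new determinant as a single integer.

Answer: -20

Derivation:
det is linear in row 0: changing M[0][0] by delta changes det by delta * cofactor(0,0).
Cofactor C_00 = (-1)^(0+0) * minor(0,0) = -4
Entry delta = 6 - 0 = 6
Det delta = 6 * -4 = -24
New det = 4 + -24 = -20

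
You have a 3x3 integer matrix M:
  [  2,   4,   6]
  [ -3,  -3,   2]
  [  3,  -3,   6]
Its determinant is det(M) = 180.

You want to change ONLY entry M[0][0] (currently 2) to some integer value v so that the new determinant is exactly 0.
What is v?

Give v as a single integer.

det is linear in entry M[0][0]: det = old_det + (v - 2) * C_00
Cofactor C_00 = -12
Want det = 0: 180 + (v - 2) * -12 = 0
  (v - 2) = -180 / -12 = 15
  v = 2 + (15) = 17

Answer: 17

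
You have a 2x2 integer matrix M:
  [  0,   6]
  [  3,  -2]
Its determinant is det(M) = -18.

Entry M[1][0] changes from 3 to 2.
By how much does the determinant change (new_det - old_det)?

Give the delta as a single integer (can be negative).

Answer: 6

Derivation:
Cofactor C_10 = -6
Entry delta = 2 - 3 = -1
Det delta = entry_delta * cofactor = -1 * -6 = 6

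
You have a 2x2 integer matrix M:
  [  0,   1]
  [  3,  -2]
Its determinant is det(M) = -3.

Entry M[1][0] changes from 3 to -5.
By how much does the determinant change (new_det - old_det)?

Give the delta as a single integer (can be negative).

Answer: 8

Derivation:
Cofactor C_10 = -1
Entry delta = -5 - 3 = -8
Det delta = entry_delta * cofactor = -8 * -1 = 8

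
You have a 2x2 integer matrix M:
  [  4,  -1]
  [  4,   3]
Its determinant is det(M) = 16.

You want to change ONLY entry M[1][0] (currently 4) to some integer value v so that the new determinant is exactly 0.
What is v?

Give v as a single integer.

Answer: -12

Derivation:
det is linear in entry M[1][0]: det = old_det + (v - 4) * C_10
Cofactor C_10 = 1
Want det = 0: 16 + (v - 4) * 1 = 0
  (v - 4) = -16 / 1 = -16
  v = 4 + (-16) = -12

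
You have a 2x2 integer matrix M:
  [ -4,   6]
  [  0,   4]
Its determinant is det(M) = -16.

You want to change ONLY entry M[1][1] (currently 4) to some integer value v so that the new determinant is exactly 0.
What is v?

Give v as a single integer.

det is linear in entry M[1][1]: det = old_det + (v - 4) * C_11
Cofactor C_11 = -4
Want det = 0: -16 + (v - 4) * -4 = 0
  (v - 4) = 16 / -4 = -4
  v = 4 + (-4) = 0

Answer: 0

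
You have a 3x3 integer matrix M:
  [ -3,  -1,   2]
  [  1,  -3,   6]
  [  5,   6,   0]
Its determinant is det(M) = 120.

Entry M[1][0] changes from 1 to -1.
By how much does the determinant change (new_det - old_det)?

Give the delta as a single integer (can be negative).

Cofactor C_10 = 12
Entry delta = -1 - 1 = -2
Det delta = entry_delta * cofactor = -2 * 12 = -24

Answer: -24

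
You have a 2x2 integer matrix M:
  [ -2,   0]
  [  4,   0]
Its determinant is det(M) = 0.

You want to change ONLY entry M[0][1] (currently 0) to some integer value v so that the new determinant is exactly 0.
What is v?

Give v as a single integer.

Answer: 0

Derivation:
det is linear in entry M[0][1]: det = old_det + (v - 0) * C_01
Cofactor C_01 = -4
Want det = 0: 0 + (v - 0) * -4 = 0
  (v - 0) = 0 / -4 = 0
  v = 0 + (0) = 0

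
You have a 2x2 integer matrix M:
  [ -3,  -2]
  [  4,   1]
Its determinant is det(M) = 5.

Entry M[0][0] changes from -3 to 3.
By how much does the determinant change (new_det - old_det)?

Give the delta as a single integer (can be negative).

Cofactor C_00 = 1
Entry delta = 3 - -3 = 6
Det delta = entry_delta * cofactor = 6 * 1 = 6

Answer: 6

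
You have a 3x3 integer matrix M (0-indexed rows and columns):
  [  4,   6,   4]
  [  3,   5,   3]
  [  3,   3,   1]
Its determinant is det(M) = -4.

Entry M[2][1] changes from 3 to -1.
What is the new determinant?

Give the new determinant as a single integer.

det is linear in row 2: changing M[2][1] by delta changes det by delta * cofactor(2,1).
Cofactor C_21 = (-1)^(2+1) * minor(2,1) = 0
Entry delta = -1 - 3 = -4
Det delta = -4 * 0 = 0
New det = -4 + 0 = -4

Answer: -4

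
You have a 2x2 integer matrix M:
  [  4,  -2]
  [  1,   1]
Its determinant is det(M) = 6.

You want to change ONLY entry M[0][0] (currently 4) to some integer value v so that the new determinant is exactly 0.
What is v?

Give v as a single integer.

det is linear in entry M[0][0]: det = old_det + (v - 4) * C_00
Cofactor C_00 = 1
Want det = 0: 6 + (v - 4) * 1 = 0
  (v - 4) = -6 / 1 = -6
  v = 4 + (-6) = -2

Answer: -2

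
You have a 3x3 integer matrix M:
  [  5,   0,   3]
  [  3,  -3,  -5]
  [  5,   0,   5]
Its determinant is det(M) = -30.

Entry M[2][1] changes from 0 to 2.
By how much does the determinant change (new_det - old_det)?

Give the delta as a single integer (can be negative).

Answer: 68

Derivation:
Cofactor C_21 = 34
Entry delta = 2 - 0 = 2
Det delta = entry_delta * cofactor = 2 * 34 = 68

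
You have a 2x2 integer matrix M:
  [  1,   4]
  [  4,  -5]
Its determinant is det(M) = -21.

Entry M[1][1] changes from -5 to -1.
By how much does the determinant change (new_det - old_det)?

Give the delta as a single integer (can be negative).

Answer: 4

Derivation:
Cofactor C_11 = 1
Entry delta = -1 - -5 = 4
Det delta = entry_delta * cofactor = 4 * 1 = 4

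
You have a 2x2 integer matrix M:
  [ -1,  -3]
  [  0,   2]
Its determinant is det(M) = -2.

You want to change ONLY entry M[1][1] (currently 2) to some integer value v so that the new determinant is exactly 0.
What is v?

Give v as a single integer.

Answer: 0

Derivation:
det is linear in entry M[1][1]: det = old_det + (v - 2) * C_11
Cofactor C_11 = -1
Want det = 0: -2 + (v - 2) * -1 = 0
  (v - 2) = 2 / -1 = -2
  v = 2 + (-2) = 0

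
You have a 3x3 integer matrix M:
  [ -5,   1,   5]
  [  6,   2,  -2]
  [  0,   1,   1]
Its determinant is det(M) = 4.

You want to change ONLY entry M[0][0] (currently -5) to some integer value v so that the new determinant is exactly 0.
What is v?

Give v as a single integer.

Answer: -6

Derivation:
det is linear in entry M[0][0]: det = old_det + (v - -5) * C_00
Cofactor C_00 = 4
Want det = 0: 4 + (v - -5) * 4 = 0
  (v - -5) = -4 / 4 = -1
  v = -5 + (-1) = -6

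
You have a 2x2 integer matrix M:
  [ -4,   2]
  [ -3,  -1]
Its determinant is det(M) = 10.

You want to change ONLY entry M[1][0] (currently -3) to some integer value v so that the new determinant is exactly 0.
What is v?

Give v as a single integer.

Answer: 2

Derivation:
det is linear in entry M[1][0]: det = old_det + (v - -3) * C_10
Cofactor C_10 = -2
Want det = 0: 10 + (v - -3) * -2 = 0
  (v - -3) = -10 / -2 = 5
  v = -3 + (5) = 2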